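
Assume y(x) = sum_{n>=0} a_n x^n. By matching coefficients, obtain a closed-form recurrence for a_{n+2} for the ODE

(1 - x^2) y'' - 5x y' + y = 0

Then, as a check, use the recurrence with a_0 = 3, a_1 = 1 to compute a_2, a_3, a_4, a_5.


Substitute y = sum_n a_n x^n.
(1 - 1 x^2) y'' contributes (n+2)(n+1) a_{n+2} - n(n-1) a_n at x^n.
-5 x y'(x) contributes -5 n a_n at x^n.
y(x) contributes 1 a_n at x^n.
Matching x^n: (n+2)(n+1) a_{n+2} + (-n(n-1) - 5 n + 1) a_n = 0.
Thus a_{n+2} = (n(n-1) + 5 n - 1) / ((n+1)(n+2)) * a_n.

Check with a_0 = 3, a_1 = 1 (apply the recurrence for n = 0, 1, 2, 3): a_0 = 3, a_1 = 1, a_2 = -3/2, a_3 = 2/3, a_4 = -11/8, a_5 = 2/3.

a_(n+2) = (n(n-1) + 5 n - 1) / ((n+1)(n+2)) * a_n; check: a_0 = 3, a_1 = 1, a_2 = -3/2, a_3 = 2/3, a_4 = -11/8, a_5 = 2/3


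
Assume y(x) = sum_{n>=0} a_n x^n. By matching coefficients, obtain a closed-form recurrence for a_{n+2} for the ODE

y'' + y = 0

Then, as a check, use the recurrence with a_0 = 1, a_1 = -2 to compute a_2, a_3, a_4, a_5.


Substitute y = sum_n a_n x^n into y'' + (const) y = 0.
y''(x) = sum_{n>=0} (n+2)(n+1) a_{n+2} x^n.
The ODE becomes sum_n [(n+2)(n+1) a_{n+2} + 1 a_n] x^n = 0.
Setting each coefficient to zero gives the recurrence:
  (n+2)(n+1) a_{n+2} + 1 a_n = 0,
  a_{n+2} = -1 / ((n+1)(n+2)) a_n.

Check with a_0 = 1, a_1 = -2 (apply the recurrence for n = 0, 1, 2, 3): a_0 = 1, a_1 = -2, a_2 = -1/2, a_3 = 1/3, a_4 = 1/24, a_5 = -1/60.

a_{n+2} = -1/((n+1)(n+2)) * a_n; check: a_0 = 1, a_1 = -2, a_2 = -1/2, a_3 = 1/3, a_4 = 1/24, a_5 = -1/60


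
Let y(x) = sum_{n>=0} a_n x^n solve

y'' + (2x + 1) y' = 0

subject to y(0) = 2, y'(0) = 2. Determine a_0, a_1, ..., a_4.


Ansatz: y(x) = sum_{n>=0} a_n x^n, so y'(x) = sum_{n>=1} n a_n x^(n-1) and y''(x) = sum_{n>=2} n(n-1) a_n x^(n-2).
Substitute into P(x) y'' + Q(x) y' + R(x) y = 0 with P(x) = 1, Q(x) = 2x + 1, R(x) = 0, and match powers of x.
Initial conditions: a_0 = 2, a_1 = 2.
Setting the coefficient of each power of x to zero and solving order by order (substituting the coefficients already found):
  x^0: 2 a_2 + a_1 = 0  ->  2 a_2 = -a_1 = -2  ->  a_2 = -1
  x^1: 6 a_3 + 2 a_2 + 2 a_1 = 0  ->  6 a_3 = -2 a_2 - 2 a_1 = -2  ->  a_3 = -1/3
  x^2: 12 a_4 + 3 a_3 + 4 a_2 = 0  ->  12 a_4 = -3 a_3 - 4 a_2 = 5  ->  a_4 = 5/12
Truncated series: y(x) = 2 + 2 x - x^2 - (1/3) x^3 + (5/12) x^4 + O(x^5).

a_0 = 2; a_1 = 2; a_2 = -1; a_3 = -1/3; a_4 = 5/12


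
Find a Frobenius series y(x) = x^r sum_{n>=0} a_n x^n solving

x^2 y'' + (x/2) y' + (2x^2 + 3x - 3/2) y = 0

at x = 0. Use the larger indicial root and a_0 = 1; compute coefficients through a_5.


Write in Frobenius form y'' + (p(x)/x) y' + (q(x)/x^2) y = 0:
  p(x) = 1/2,  q(x) = 2x^2 + 3x - 3/2.
Indicial equation: r(r-1) + (1/2) r + (-3/2) = 0 -> roots r_1 = 3/2, r_2 = -1.
Take r = r_1 = 3/2. Let y(x) = x^r sum_{n>=0} a_n x^n with a_0 = 1.
Substitute y = x^r sum a_n x^n and match x^{r+n}. The recurrence is
  D(n) a_n + 3 a_{n-1} + 2 a_{n-2} = 0,  where D(n) = (r+n)(r+n-1) + (1/2)(r+n) + (-3/2).
  a_n = [-3 a_{n-1} - 2 a_{n-2}] / D(n).
Since the indicial polynomial factors as (r - r_1)(r - r_2), D(n) = (r_1 + n - r_1)(r_1 + n - r_2) = n(n + 5/2).
Evaluating step by step (a_0 = 1):
  n = 1: D(1) = 1(1 + 5/2) = 7/2; numerator = -3(1) = -3; a_1 = (-3)/(7/2) = -6/7
  n = 2: D(2) = 2(2 + 5/2) = 9; numerator = -3(-6/7) - 2(1) = 4/7; a_2 = (4/7)/(9) = 4/63
  n = 3: D(3) = 3(3 + 5/2) = 33/2; numerator = -3(4/63) - 2(-6/7) = 32/21; a_3 = (32/21)/(33/2) = 64/693
  n = 4: D(4) = 4(4 + 5/2) = 26; numerator = -3(64/693) - 2(4/63) = -40/99; a_4 = (-40/99)/(26) = -20/1287
  n = 5: D(5) = 5(5 + 5/2) = 75/2; numerator = -3(-20/1287) - 2(64/693) = -1244/9009; a_5 = (-1244/9009)/(75/2) = -2488/675675

r = 3/2; a_0 = 1; a_1 = -6/7; a_2 = 4/63; a_3 = 64/693; a_4 = -20/1287; a_5 = -2488/675675


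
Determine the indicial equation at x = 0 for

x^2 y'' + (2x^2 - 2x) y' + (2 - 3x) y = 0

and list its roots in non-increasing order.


Divide by x^2 to reach normal form y'' + P_1(x) y' + P_2(x) y = 0 with P_1(x) = 2 - 2/x and P_2(x) = -3/x + 2/x^2.
x = 0 is a singular point because the y'-coefficient 2 - 2/x has a pole at x = 0 and the y-coefficient -3/x + 2/x^2 has a pole at x = 0.
It is a regular singular point because x P_1(x) = p(x) = 2x - 2 and x^2 P_2(x) = q(x) = 2 - 3x are polynomials, hence analytic at x = 0.
p(0) = -2,  q(0) = 2.
Indicial equation: r(r-1) + p(0) r + q(0) = 0, i.e. r^2 + (p(0) - 1) r + q(0) = 0, i.e. r^2 - 3 r + 2 = 0.
Discriminant: (-3)^2 - 4(2) = 1, so r = (3 ± 1)/2.
Solving: r_1 = 2, r_2 = 1.

indicial: r^2 - 3 r + 2 = 0; roots r_1 = 2, r_2 = 1


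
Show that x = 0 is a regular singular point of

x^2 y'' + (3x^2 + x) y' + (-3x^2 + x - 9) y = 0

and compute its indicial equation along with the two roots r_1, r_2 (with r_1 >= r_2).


Divide by x^2 to reach normal form y'' + P_1(x) y' + P_2(x) y = 0 with P_1(x) = 3 + 1/x and P_2(x) = -3 + 1/x - 9/x^2.
x = 0 is a singular point because the y'-coefficient 3 + 1/x has a pole at x = 0 and the y-coefficient -3 + 1/x - 9/x^2 has a pole at x = 0.
It is a regular singular point because x P_1(x) = p(x) = 3x + 1 and x^2 P_2(x) = q(x) = -3x^2 + x - 9 are polynomials, hence analytic at x = 0.
p(0) = 1,  q(0) = -9.
Indicial equation: r(r-1) + p(0) r + q(0) = 0, i.e. r^2 + (p(0) - 1) r + q(0) = 0, i.e. r^2 - 9 = 0.
Discriminant: (0)^2 - 4(-9) = 36, so r = (0 ± 6)/2.
Solving: r_1 = 3, r_2 = -3.

indicial: r^2 - 9 = 0; roots r_1 = 3, r_2 = -3


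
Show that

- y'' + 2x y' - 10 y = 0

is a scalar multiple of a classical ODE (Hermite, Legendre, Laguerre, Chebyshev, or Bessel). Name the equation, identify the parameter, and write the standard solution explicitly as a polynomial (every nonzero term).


All three coefficients share the factor -1; dividing through by -1 gives  y'' - 2x y' + 10 y = 0.
This matches the Hermite equation y'' - 2x y' + 2n y = 0 with 2n = 10, so n = 5; the polynomial solution is H_5(x).
With y = sum_k a_k x^k, matching x^k gives (k+2)(k+1) a_{k+2} = 2(k - n) a_k = 2(k - 5) a_k. The right side vanishes at k = 5, so the series with the parity of 5 terminates at degree 5.
Standard normalization: leading coefficient of H_n is 2^n, so a_5 = 2^5 = 32. Work downward with a_k = (k+1)(k+2) a_{k+2} / (2(k - n)):
  a_3 = (4)(5)(32) / (2(3 - 5)) = 640/(-4) = -160
  a_1 = (2)(3)(-160) / (2(1 - 5)) = -960/(-8) = 120
Hence H_5(x) = 32 x^5 - 160 x^3 + 120 x.

H_5(x); series = 32 x^5 - 160 x^3 + 120 x


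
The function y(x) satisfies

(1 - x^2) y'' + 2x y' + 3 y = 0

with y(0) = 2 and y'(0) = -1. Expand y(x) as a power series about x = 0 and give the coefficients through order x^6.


Ansatz: y(x) = sum_{n>=0} a_n x^n, so y'(x) = sum_{n>=1} n a_n x^(n-1) and y''(x) = sum_{n>=2} n(n-1) a_n x^(n-2).
Substitute into P(x) y'' + Q(x) y' + R(x) y = 0 with P(x) = 1 - x^2, Q(x) = 2x, R(x) = 3, and match powers of x.
Initial conditions: a_0 = 2, a_1 = -1.
Setting the coefficient of each power of x to zero and solving order by order (substituting the coefficients already found):
  x^0: 2 a_2 + 3 a_0 = 0  ->  2 a_2 = -3 a_0 = -6  ->  a_2 = -3
  x^1: 6 a_3 + 5 a_1 = 0  ->  6 a_3 = -5 a_1 = 5  ->  a_3 = 5/6
  x^2: 12 a_4 + 5 a_2 = 0  ->  12 a_4 = -5 a_2 = 15  ->  a_4 = 5/4
  x^3: 20 a_5 + 3 a_3 = 0  ->  20 a_5 = -3 a_3 = -5/2  ->  a_5 = -1/8
  x^4: 30 a_6 - a_4 = 0  ->  30 a_6 = a_4 = 5/4  ->  a_6 = 1/24
Truncated series: y(x) = 2 - x - 3 x^2 + (5/6) x^3 + (5/4) x^4 - (1/8) x^5 + (1/24) x^6 + O(x^7).

a_0 = 2; a_1 = -1; a_2 = -3; a_3 = 5/6; a_4 = 5/4; a_5 = -1/8; a_6 = 1/24


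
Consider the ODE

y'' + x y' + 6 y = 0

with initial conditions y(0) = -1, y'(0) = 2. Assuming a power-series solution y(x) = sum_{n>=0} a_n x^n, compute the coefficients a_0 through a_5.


Ansatz: y(x) = sum_{n>=0} a_n x^n, so y'(x) = sum_{n>=1} n a_n x^(n-1) and y''(x) = sum_{n>=2} n(n-1) a_n x^(n-2).
Substitute into P(x) y'' + Q(x) y' + R(x) y = 0 with P(x) = 1, Q(x) = x, R(x) = 6, and match powers of x.
Initial conditions: a_0 = -1, a_1 = 2.
Setting the coefficient of each power of x to zero and solving order by order (substituting the coefficients already found):
  x^0: 2 a_2 + 6 a_0 = 0  ->  2 a_2 = -6 a_0 = 6  ->  a_2 = 3
  x^1: 6 a_3 + 7 a_1 = 0  ->  6 a_3 = -7 a_1 = -14  ->  a_3 = -7/3
  x^2: 12 a_4 + 8 a_2 = 0  ->  12 a_4 = -8 a_2 = -24  ->  a_4 = -2
  x^3: 20 a_5 + 9 a_3 = 0  ->  20 a_5 = -9 a_3 = 21  ->  a_5 = 21/20
Truncated series: y(x) = -1 + 2 x + 3 x^2 - (7/3) x^3 - 2 x^4 + (21/20) x^5 + O(x^6).

a_0 = -1; a_1 = 2; a_2 = 3; a_3 = -7/3; a_4 = -2; a_5 = 21/20


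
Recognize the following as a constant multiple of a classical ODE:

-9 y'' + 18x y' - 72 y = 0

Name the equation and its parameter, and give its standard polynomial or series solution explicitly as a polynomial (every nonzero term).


All three coefficients share the factor -9; dividing through by -9 gives  y'' - 2x y' + 8 y = 0.
This matches the Hermite equation y'' - 2x y' + 2n y = 0 with 2n = 8, so n = 4; the polynomial solution is H_4(x).
With y = sum_k a_k x^k, matching x^k gives (k+2)(k+1) a_{k+2} = 2(k - n) a_k = 2(k - 4) a_k. The right side vanishes at k = 4, so the series with the parity of 4 terminates at degree 4.
Standard normalization: leading coefficient of H_n is 2^n, so a_4 = 2^4 = 16. Work downward with a_k = (k+1)(k+2) a_{k+2} / (2(k - n)):
  a_2 = (3)(4)(16) / (2(2 - 4)) = 192/(-4) = -48
  a_0 = (1)(2)(-48) / (2(0 - 4)) = -96/(-8) = 12
Hence H_4(x) = 16 x^4 - 48 x^2 + 12.

H_4(x); series = 16 x^4 - 48 x^2 + 12


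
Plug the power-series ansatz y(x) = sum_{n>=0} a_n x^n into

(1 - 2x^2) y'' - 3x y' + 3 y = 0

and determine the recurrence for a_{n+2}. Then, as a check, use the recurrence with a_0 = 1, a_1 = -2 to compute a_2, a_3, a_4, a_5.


Substitute y = sum_n a_n x^n.
(1 - 2 x^2) y'' contributes (n+2)(n+1) a_{n+2} - 2 n(n-1) a_n at x^n.
-3 x y'(x) contributes -3 n a_n at x^n.
3 y(x) contributes 3 a_n at x^n.
Matching x^n: (n+2)(n+1) a_{n+2} + (-2 n(n-1) - 3 n + 3) a_n = 0.
Thus a_{n+2} = (2 n(n-1) + 3 n - 3) / ((n+1)(n+2)) * a_n.

Check with a_0 = 1, a_1 = -2 (apply the recurrence for n = 0, 1, 2, 3): a_0 = 1, a_1 = -2, a_2 = -3/2, a_3 = 0, a_4 = -7/8, a_5 = 0.

a_(n+2) = (2 n(n-1) + 3 n - 3) / ((n+1)(n+2)) * a_n; check: a_0 = 1, a_1 = -2, a_2 = -3/2, a_3 = 0, a_4 = -7/8, a_5 = 0


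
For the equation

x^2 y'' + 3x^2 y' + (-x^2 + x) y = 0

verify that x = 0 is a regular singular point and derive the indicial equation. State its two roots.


Divide by x^2 to reach normal form y'' + P_1(x) y' + P_2(x) y = 0 with P_1(x) = 3 and P_2(x) = -1 + 1/x.
x = 0 is a singular point because the y-coefficient -1 + 1/x has a pole at x = 0.
It is a regular singular point because x P_1(x) = p(x) = 3x and x^2 P_2(x) = q(x) = -x^2 + x are polynomials, hence analytic at x = 0.
p(0) = 0,  q(0) = 0.
Indicial equation: r(r-1) + p(0) r + q(0) = 0, i.e. r^2 + (p(0) - 1) r + q(0) = 0, i.e. r^2 - 1 r = 0.
Discriminant: (-1)^2 - 4(0) = 1, so r = (1 ± 1)/2.
Solving: r_1 = 1, r_2 = 0.

indicial: r^2 - 1 r = 0; roots r_1 = 1, r_2 = 0


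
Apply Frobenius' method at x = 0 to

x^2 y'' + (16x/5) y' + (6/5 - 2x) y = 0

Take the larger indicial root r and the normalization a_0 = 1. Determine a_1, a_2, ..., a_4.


Write in Frobenius form y'' + (p(x)/x) y' + (q(x)/x^2) y = 0:
  p(x) = 16/5,  q(x) = 6/5 - 2x.
Indicial equation: r(r-1) + (16/5) r + (6/5) = 0 -> roots r_1 = -1, r_2 = -6/5.
Take r = r_1 = -1. Let y(x) = x^r sum_{n>=0} a_n x^n with a_0 = 1.
Substitute y = x^r sum a_n x^n and match x^{r+n}. The recurrence is
  D(n) a_n - 2 a_{n-1} = 0,  where D(n) = (r+n)(r+n-1) + (16/5)(r+n) + (6/5).
  a_n = 2 / D(n) * a_{n-1}.
Since the indicial polynomial factors as (r - r_1)(r - r_2), D(n) = (r_1 + n - r_1)(r_1 + n - r_2) = n(n + 1/5).
Evaluating step by step (a_0 = 1):
  n = 1: D(1) = 1(1 + 1/5) = 6/5; numerator = 2(1) = 2; a_1 = (2)/(6/5) = 5/3
  n = 2: D(2) = 2(2 + 1/5) = 22/5; numerator = 2(5/3) = 10/3; a_2 = (10/3)/(22/5) = 25/33
  n = 3: D(3) = 3(3 + 1/5) = 48/5; numerator = 2(25/33) = 50/33; a_3 = (50/33)/(48/5) = 125/792
  n = 4: D(4) = 4(4 + 1/5) = 84/5; numerator = 2(125/792) = 125/396; a_4 = (125/396)/(84/5) = 625/33264

r = -1; a_0 = 1; a_1 = 5/3; a_2 = 25/33; a_3 = 125/792; a_4 = 625/33264


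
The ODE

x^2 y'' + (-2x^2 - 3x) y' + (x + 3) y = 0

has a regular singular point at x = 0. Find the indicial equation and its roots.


Divide by x^2 to reach normal form y'' + P_1(x) y' + P_2(x) y = 0 with P_1(x) = -2 - 3/x and P_2(x) = 1/x + 3/x^2.
x = 0 is a singular point because the y'-coefficient -2 - 3/x has a pole at x = 0 and the y-coefficient 1/x + 3/x^2 has a pole at x = 0.
It is a regular singular point because x P_1(x) = p(x) = -2x - 3 and x^2 P_2(x) = q(x) = x + 3 are polynomials, hence analytic at x = 0.
p(0) = -3,  q(0) = 3.
Indicial equation: r(r-1) + p(0) r + q(0) = 0, i.e. r^2 + (p(0) - 1) r + q(0) = 0, i.e. r^2 - 4 r + 3 = 0.
Discriminant: (-4)^2 - 4(3) = 4, so r = (4 ± 2)/2.
Solving: r_1 = 3, r_2 = 1.

indicial: r^2 - 4 r + 3 = 0; roots r_1 = 3, r_2 = 1


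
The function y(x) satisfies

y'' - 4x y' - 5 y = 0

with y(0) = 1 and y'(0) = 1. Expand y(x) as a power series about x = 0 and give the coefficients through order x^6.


Ansatz: y(x) = sum_{n>=0} a_n x^n, so y'(x) = sum_{n>=1} n a_n x^(n-1) and y''(x) = sum_{n>=2} n(n-1) a_n x^(n-2).
Substitute into P(x) y'' + Q(x) y' + R(x) y = 0 with P(x) = 1, Q(x) = -4x, R(x) = -5, and match powers of x.
Initial conditions: a_0 = 1, a_1 = 1.
Setting the coefficient of each power of x to zero and solving order by order (substituting the coefficients already found):
  x^0: 2 a_2 - 5 a_0 = 0  ->  2 a_2 = 5 a_0 = 5  ->  a_2 = 5/2
  x^1: 6 a_3 - 9 a_1 = 0  ->  6 a_3 = 9 a_1 = 9  ->  a_3 = 3/2
  x^2: 12 a_4 - 13 a_2 = 0  ->  12 a_4 = 13 a_2 = 65/2  ->  a_4 = 65/24
  x^3: 20 a_5 - 17 a_3 = 0  ->  20 a_5 = 17 a_3 = 51/2  ->  a_5 = 51/40
  x^4: 30 a_6 - 21 a_4 = 0  ->  30 a_6 = 21 a_4 = 455/8  ->  a_6 = 91/48
Truncated series: y(x) = 1 + x + (5/2) x^2 + (3/2) x^3 + (65/24) x^4 + (51/40) x^5 + (91/48) x^6 + O(x^7).

a_0 = 1; a_1 = 1; a_2 = 5/2; a_3 = 3/2; a_4 = 65/24; a_5 = 51/40; a_6 = 91/48


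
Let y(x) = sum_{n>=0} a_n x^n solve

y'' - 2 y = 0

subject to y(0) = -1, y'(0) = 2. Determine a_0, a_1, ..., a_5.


Ansatz: y(x) = sum_{n>=0} a_n x^n, so y'(x) = sum_{n>=1} n a_n x^(n-1) and y''(x) = sum_{n>=2} n(n-1) a_n x^(n-2).
Substitute into P(x) y'' + Q(x) y' + R(x) y = 0 with P(x) = 1, Q(x) = 0, R(x) = -2, and match powers of x.
Initial conditions: a_0 = -1, a_1 = 2.
Setting the coefficient of each power of x to zero and solving order by order (substituting the coefficients already found):
  x^0: 2 a_2 - 2 a_0 = 0  ->  2 a_2 = 2 a_0 = -2  ->  a_2 = -1
  x^1: 6 a_3 - 2 a_1 = 0  ->  6 a_3 = 2 a_1 = 4  ->  a_3 = 2/3
  x^2: 12 a_4 - 2 a_2 = 0  ->  12 a_4 = 2 a_2 = -2  ->  a_4 = -1/6
  x^3: 20 a_5 - 2 a_3 = 0  ->  20 a_5 = 2 a_3 = 4/3  ->  a_5 = 1/15
Truncated series: y(x) = -1 + 2 x - x^2 + (2/3) x^3 - (1/6) x^4 + (1/15) x^5 + O(x^6).

a_0 = -1; a_1 = 2; a_2 = -1; a_3 = 2/3; a_4 = -1/6; a_5 = 1/15


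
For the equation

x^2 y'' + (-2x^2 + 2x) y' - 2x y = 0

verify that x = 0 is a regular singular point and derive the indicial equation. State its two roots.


Divide by x^2 to reach normal form y'' + P_1(x) y' + P_2(x) y = 0 with P_1(x) = -2 + 2/x and P_2(x) = -2/x.
x = 0 is a singular point because the y'-coefficient -2 + 2/x has a pole at x = 0 and the y-coefficient -2/x has a pole at x = 0.
It is a regular singular point because x P_1(x) = p(x) = 2 - 2x and x^2 P_2(x) = q(x) = -2x are polynomials, hence analytic at x = 0.
p(0) = 2,  q(0) = 0.
Indicial equation: r(r-1) + p(0) r + q(0) = 0, i.e. r^2 + (p(0) - 1) r + q(0) = 0, i.e. r^2 + 1 r = 0.
Discriminant: (1)^2 - 4(0) = 1, so r = (-1 ± 1)/2.
Solving: r_1 = 0, r_2 = -1.

indicial: r^2 + 1 r = 0; roots r_1 = 0, r_2 = -1


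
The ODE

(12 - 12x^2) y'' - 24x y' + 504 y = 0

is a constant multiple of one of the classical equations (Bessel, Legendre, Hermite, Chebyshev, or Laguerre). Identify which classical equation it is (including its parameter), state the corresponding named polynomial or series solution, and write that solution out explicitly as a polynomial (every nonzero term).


All three coefficients share the factor 12; dividing through by 12 gives  (1 - x^2) y'' - 2x y' + 42 y = 0.
This matches the Legendre equation (1 - x^2) y'' - 2x y' + n(n+1) y = 0 (note the -2x y' term) with n(n+1) = 42, so n = 6; the polynomial solution is P_6(x).
With y = sum_k a_k x^k, matching x^k gives (k+2)(k+1) a_{k+2} = [k(k+1) - n(n+1)] a_k = (k - 6)(k + 7) a_k. The right side vanishes at k = 6, so the series with the parity of 6 terminates at degree 6.
Standard normalization (P_n(1) = 1): leading coefficient (2n)!/(2^n (n!)^2) = 479001600/(64*518400) = 231/16, so a_6 = 231/16. Work downward with a_k = (k+1)(k+2) a_{k+2} / ((k - 6)(k + 7)):
  a_4 = (5)(6)(231/16) / ((4 - 6)(4 + 7)) = (3465/8)/(-22) = -315/16
  a_2 = (3)(4)(-315/16) / ((2 - 6)(2 + 7)) = (-945/4)/(-36) = 105/16
  a_0 = (1)(2)(105/16) / ((0 - 6)(0 + 7)) = (105/8)/(-42) = -5/16
Hence P_6(x) = 231 x^6/16 - 315 x^4/16 + 105 x^2/16 - 5/16.

P_6(x); series = 231 x^6/16 - 315 x^4/16 + 105 x^2/16 - 5/16


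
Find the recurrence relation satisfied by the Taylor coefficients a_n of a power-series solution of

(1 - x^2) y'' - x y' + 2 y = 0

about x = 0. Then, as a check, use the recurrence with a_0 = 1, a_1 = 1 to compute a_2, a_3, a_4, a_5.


Substitute y = sum_n a_n x^n.
(1 - 1 x^2) y'' contributes (n+2)(n+1) a_{n+2} - n(n-1) a_n at x^n.
-x y'(x) contributes -n a_n at x^n.
2 y(x) contributes 2 a_n at x^n.
Matching x^n: (n+2)(n+1) a_{n+2} + (-n(n-1) - n + 2) a_n = 0.
Thus a_{n+2} = (n(n-1) + n - 2) / ((n+1)(n+2)) * a_n.

Check with a_0 = 1, a_1 = 1 (apply the recurrence for n = 0, 1, 2, 3): a_0 = 1, a_1 = 1, a_2 = -1, a_3 = -1/6, a_4 = -1/6, a_5 = -7/120.

a_(n+2) = (n(n-1) + n - 2) / ((n+1)(n+2)) * a_n; check: a_0 = 1, a_1 = 1, a_2 = -1, a_3 = -1/6, a_4 = -1/6, a_5 = -7/120


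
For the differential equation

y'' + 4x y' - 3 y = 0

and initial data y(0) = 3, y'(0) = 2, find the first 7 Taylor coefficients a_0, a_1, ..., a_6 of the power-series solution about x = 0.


Ansatz: y(x) = sum_{n>=0} a_n x^n, so y'(x) = sum_{n>=1} n a_n x^(n-1) and y''(x) = sum_{n>=2} n(n-1) a_n x^(n-2).
Substitute into P(x) y'' + Q(x) y' + R(x) y = 0 with P(x) = 1, Q(x) = 4x, R(x) = -3, and match powers of x.
Initial conditions: a_0 = 3, a_1 = 2.
Setting the coefficient of each power of x to zero and solving order by order (substituting the coefficients already found):
  x^0: 2 a_2 - 3 a_0 = 0  ->  2 a_2 = 3 a_0 = 9  ->  a_2 = 9/2
  x^1: 6 a_3 + a_1 = 0  ->  6 a_3 = -a_1 = -2  ->  a_3 = -1/3
  x^2: 12 a_4 + 5 a_2 = 0  ->  12 a_4 = -5 a_2 = -45/2  ->  a_4 = -15/8
  x^3: 20 a_5 + 9 a_3 = 0  ->  20 a_5 = -9 a_3 = 3  ->  a_5 = 3/20
  x^4: 30 a_6 + 13 a_4 = 0  ->  30 a_6 = -13 a_4 = 195/8  ->  a_6 = 13/16
Truncated series: y(x) = 3 + 2 x + (9/2) x^2 - (1/3) x^3 - (15/8) x^4 + (3/20) x^5 + (13/16) x^6 + O(x^7).

a_0 = 3; a_1 = 2; a_2 = 9/2; a_3 = -1/3; a_4 = -15/8; a_5 = 3/20; a_6 = 13/16


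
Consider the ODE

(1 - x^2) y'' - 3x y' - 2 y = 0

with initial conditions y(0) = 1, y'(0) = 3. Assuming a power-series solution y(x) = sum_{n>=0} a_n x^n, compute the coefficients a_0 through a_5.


Ansatz: y(x) = sum_{n>=0} a_n x^n, so y'(x) = sum_{n>=1} n a_n x^(n-1) and y''(x) = sum_{n>=2} n(n-1) a_n x^(n-2).
Substitute into P(x) y'' + Q(x) y' + R(x) y = 0 with P(x) = 1 - x^2, Q(x) = -3x, R(x) = -2, and match powers of x.
Initial conditions: a_0 = 1, a_1 = 3.
Setting the coefficient of each power of x to zero and solving order by order (substituting the coefficients already found):
  x^0: 2 a_2 - 2 a_0 = 0  ->  2 a_2 = 2 a_0 = 2  ->  a_2 = 1
  x^1: 6 a_3 - 5 a_1 = 0  ->  6 a_3 = 5 a_1 = 15  ->  a_3 = 5/2
  x^2: 12 a_4 - 10 a_2 = 0  ->  12 a_4 = 10 a_2 = 10  ->  a_4 = 5/6
  x^3: 20 a_5 - 17 a_3 = 0  ->  20 a_5 = 17 a_3 = 85/2  ->  a_5 = 17/8
Truncated series: y(x) = 1 + 3 x + x^2 + (5/2) x^3 + (5/6) x^4 + (17/8) x^5 + O(x^6).

a_0 = 1; a_1 = 3; a_2 = 1; a_3 = 5/2; a_4 = 5/6; a_5 = 17/8


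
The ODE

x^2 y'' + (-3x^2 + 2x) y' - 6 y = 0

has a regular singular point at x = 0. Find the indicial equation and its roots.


Divide by x^2 to reach normal form y'' + P_1(x) y' + P_2(x) y = 0 with P_1(x) = -3 + 2/x and P_2(x) = -6/x^2.
x = 0 is a singular point because the y'-coefficient -3 + 2/x has a pole at x = 0 and the y-coefficient -6/x^2 has a pole at x = 0.
It is a regular singular point because x P_1(x) = p(x) = 2 - 3x and x^2 P_2(x) = q(x) = -6 are polynomials, hence analytic at x = 0.
p(0) = 2,  q(0) = -6.
Indicial equation: r(r-1) + p(0) r + q(0) = 0, i.e. r^2 + (p(0) - 1) r + q(0) = 0, i.e. r^2 + 1 r - 6 = 0.
Discriminant: (1)^2 - 4(-6) = 25, so r = (-1 ± 5)/2.
Solving: r_1 = 2, r_2 = -3.

indicial: r^2 + 1 r - 6 = 0; roots r_1 = 2, r_2 = -3


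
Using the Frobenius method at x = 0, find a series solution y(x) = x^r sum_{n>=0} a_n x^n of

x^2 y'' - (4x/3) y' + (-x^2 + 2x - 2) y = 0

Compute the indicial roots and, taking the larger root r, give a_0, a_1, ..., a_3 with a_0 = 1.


Write in Frobenius form y'' + (p(x)/x) y' + (q(x)/x^2) y = 0:
  p(x) = -4/3,  q(x) = -x^2 + 2x - 2.
Indicial equation: r(r-1) + (-4/3) r + (-2) = 0 -> roots r_1 = 3, r_2 = -2/3.
Take r = r_1 = 3. Let y(x) = x^r sum_{n>=0} a_n x^n with a_0 = 1.
Substitute y = x^r sum a_n x^n and match x^{r+n}. The recurrence is
  D(n) a_n + 2 a_{n-1} - 1 a_{n-2} = 0,  where D(n) = (r+n)(r+n-1) + (-4/3)(r+n) + (-2).
  a_n = [-2 a_{n-1} + 1 a_{n-2}] / D(n).
Since the indicial polynomial factors as (r - r_1)(r - r_2), D(n) = (r_1 + n - r_1)(r_1 + n - r_2) = n(n + 11/3).
Evaluating step by step (a_0 = 1):
  n = 1: D(1) = 1(1 + 11/3) = 14/3; numerator = -2(1) = -2; a_1 = (-2)/(14/3) = -3/7
  n = 2: D(2) = 2(2 + 11/3) = 34/3; numerator = -2(-3/7) + 1(1) = 13/7; a_2 = (13/7)/(34/3) = 39/238
  n = 3: D(3) = 3(3 + 11/3) = 20; numerator = -2(39/238) + 1(-3/7) = -90/119; a_3 = (-90/119)/(20) = -9/238

r = 3; a_0 = 1; a_1 = -3/7; a_2 = 39/238; a_3 = -9/238


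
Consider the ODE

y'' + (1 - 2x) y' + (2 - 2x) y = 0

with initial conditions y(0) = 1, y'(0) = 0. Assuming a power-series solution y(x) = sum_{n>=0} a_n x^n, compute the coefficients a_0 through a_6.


Ansatz: y(x) = sum_{n>=0} a_n x^n, so y'(x) = sum_{n>=1} n a_n x^(n-1) and y''(x) = sum_{n>=2} n(n-1) a_n x^(n-2).
Substitute into P(x) y'' + Q(x) y' + R(x) y = 0 with P(x) = 1, Q(x) = 1 - 2x, R(x) = 2 - 2x, and match powers of x.
Initial conditions: a_0 = 1, a_1 = 0.
Setting the coefficient of each power of x to zero and solving order by order (substituting the coefficients already found):
  x^0: 2 a_2 + a_1 + 2 a_0 = 0  ->  2 a_2 = -a_1 - 2 a_0 = -2  ->  a_2 = -1
  x^1: 6 a_3 + 2 a_2 - 2 a_0 = 0  ->  6 a_3 = -2 a_2 + 2 a_0 = 4  ->  a_3 = 2/3
  x^2: 12 a_4 + 3 a_3 - 2 a_2 - 2 a_1 = 0  ->  12 a_4 = -3 a_3 + 2 a_2 + 2 a_1 = -4  ->  a_4 = -1/3
  x^3: 20 a_5 + 4 a_4 - 4 a_3 - 2 a_2 = 0  ->  20 a_5 = -4 a_4 + 4 a_3 + 2 a_2 = 2  ->  a_5 = 1/10
  x^4: 30 a_6 + 5 a_5 - 6 a_4 - 2 a_3 = 0  ->  30 a_6 = -5 a_5 + 6 a_4 + 2 a_3 = -7/6  ->  a_6 = -7/180
Truncated series: y(x) = 1 - x^2 + (2/3) x^3 - (1/3) x^4 + (1/10) x^5 - (7/180) x^6 + O(x^7).

a_0 = 1; a_1 = 0; a_2 = -1; a_3 = 2/3; a_4 = -1/3; a_5 = 1/10; a_6 = -7/180


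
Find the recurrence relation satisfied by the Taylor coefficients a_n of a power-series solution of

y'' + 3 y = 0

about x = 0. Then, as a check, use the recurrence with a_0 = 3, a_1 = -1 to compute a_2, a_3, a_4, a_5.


Substitute y = sum_n a_n x^n into y'' + (const) y = 0.
y''(x) = sum_{n>=0} (n+2)(n+1) a_{n+2} x^n.
The ODE becomes sum_n [(n+2)(n+1) a_{n+2} + 3 a_n] x^n = 0.
Setting each coefficient to zero gives the recurrence:
  (n+2)(n+1) a_{n+2} + 3 a_n = 0,
  a_{n+2} = -3 / ((n+1)(n+2)) a_n.

Check with a_0 = 3, a_1 = -1 (apply the recurrence for n = 0, 1, 2, 3): a_0 = 3, a_1 = -1, a_2 = -9/2, a_3 = 1/2, a_4 = 9/8, a_5 = -3/40.

a_{n+2} = -3/((n+1)(n+2)) * a_n; check: a_0 = 3, a_1 = -1, a_2 = -9/2, a_3 = 1/2, a_4 = 9/8, a_5 = -3/40


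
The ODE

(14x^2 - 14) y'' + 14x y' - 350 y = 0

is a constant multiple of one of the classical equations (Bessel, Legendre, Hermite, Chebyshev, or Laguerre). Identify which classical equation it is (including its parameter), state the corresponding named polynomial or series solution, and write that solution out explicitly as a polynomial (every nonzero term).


All three coefficients share the factor -14; dividing through by -14 gives  (1 - x^2) y'' - x y' + 25 y = 0.
This matches the Chebyshev equation (1 - x^2) y'' - x y' + n^2 y = 0 (note the -x y' term, not -2x y') with n^2 = 25, so n = 5; the polynomial solution is T_5(x).
With y = sum_k a_k x^k, matching x^k gives (k+2)(k+1) a_{k+2} = (k^2 - n^2) a_k = (k - 5)(k + 5) a_k. The right side vanishes at k = 5, so the series with the parity of 5 terminates at degree 5.
Standard normalization: leading coefficient of T_n is 2^(n-1), so a_5 = 2^4 = 16. Work downward with a_k = (k+1)(k+2) a_{k+2} / ((k - 5)(k + 5)):
  a_3 = (4)(5)(16) / ((3 - 5)(3 + 5)) = 320/(-16) = -20
  a_1 = (2)(3)(-20) / ((1 - 5)(1 + 5)) = -120/(-24) = 5
Hence T_5(x) = 16 x^5 - 20 x^3 + 5 x.

T_5(x); series = 16 x^5 - 20 x^3 + 5 x


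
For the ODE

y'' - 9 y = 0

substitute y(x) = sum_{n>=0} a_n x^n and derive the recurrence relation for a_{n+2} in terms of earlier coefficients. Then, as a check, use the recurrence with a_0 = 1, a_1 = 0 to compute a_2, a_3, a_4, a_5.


Substitute y = sum_n a_n x^n into y'' + (const) y = 0.
y''(x) = sum_{n>=0} (n+2)(n+1) a_{n+2} x^n.
The ODE becomes sum_n [(n+2)(n+1) a_{n+2} - 9 a_n] x^n = 0.
Setting each coefficient to zero gives the recurrence:
  (n+2)(n+1) a_{n+2} - 9 a_n = 0,
  a_{n+2} = 9 / ((n+1)(n+2)) a_n.

Check with a_0 = 1, a_1 = 0 (apply the recurrence for n = 0, 1, 2, 3): a_0 = 1, a_1 = 0, a_2 = 9/2, a_3 = 0, a_4 = 27/8, a_5 = 0.

a_{n+2} = 9/((n+1)(n+2)) * a_n; check: a_0 = 1, a_1 = 0, a_2 = 9/2, a_3 = 0, a_4 = 27/8, a_5 = 0


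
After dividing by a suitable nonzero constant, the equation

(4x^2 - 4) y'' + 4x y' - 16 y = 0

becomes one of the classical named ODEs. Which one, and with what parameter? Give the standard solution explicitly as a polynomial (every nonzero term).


All three coefficients share the factor -4; dividing through by -4 gives  (1 - x^2) y'' - x y' + 4 y = 0.
This matches the Chebyshev equation (1 - x^2) y'' - x y' + n^2 y = 0 (note the -x y' term, not -2x y') with n^2 = 4, so n = 2; the polynomial solution is T_2(x).
With y = sum_k a_k x^k, matching x^k gives (k+2)(k+1) a_{k+2} = (k^2 - n^2) a_k = (k - 2)(k + 2) a_k. The right side vanishes at k = 2, so the series with the parity of 2 terminates at degree 2.
Standard normalization: leading coefficient of T_n is 2^(n-1), so a_2 = 2^1 = 2. Work downward with a_k = (k+1)(k+2) a_{k+2} / ((k - 2)(k + 2)):
  a_0 = (1)(2)(2) / ((0 - 2)(0 + 2)) = 4/(-4) = -1
Hence T_2(x) = 2 x^2 - 1.

T_2(x); series = 2 x^2 - 1


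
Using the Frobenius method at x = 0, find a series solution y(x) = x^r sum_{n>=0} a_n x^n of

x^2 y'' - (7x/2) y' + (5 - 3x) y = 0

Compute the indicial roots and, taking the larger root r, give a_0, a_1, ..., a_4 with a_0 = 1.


Write in Frobenius form y'' + (p(x)/x) y' + (q(x)/x^2) y = 0:
  p(x) = -7/2,  q(x) = 5 - 3x.
Indicial equation: r(r-1) + (-7/2) r + (5) = 0 -> roots r_1 = 5/2, r_2 = 2.
Take r = r_1 = 5/2. Let y(x) = x^r sum_{n>=0} a_n x^n with a_0 = 1.
Substitute y = x^r sum a_n x^n and match x^{r+n}. The recurrence is
  D(n) a_n - 3 a_{n-1} = 0,  where D(n) = (r+n)(r+n-1) + (-7/2)(r+n) + (5).
  a_n = 3 / D(n) * a_{n-1}.
Since the indicial polynomial factors as (r - r_1)(r - r_2), D(n) = (r_1 + n - r_1)(r_1 + n - r_2) = n(n + 1/2).
Evaluating step by step (a_0 = 1):
  n = 1: D(1) = 1(1 + 1/2) = 3/2; numerator = 3(1) = 3; a_1 = (3)/(3/2) = 2
  n = 2: D(2) = 2(2 + 1/2) = 5; numerator = 3(2) = 6; a_2 = (6)/(5) = 6/5
  n = 3: D(3) = 3(3 + 1/2) = 21/2; numerator = 3(6/5) = 18/5; a_3 = (18/5)/(21/2) = 12/35
  n = 4: D(4) = 4(4 + 1/2) = 18; numerator = 3(12/35) = 36/35; a_4 = (36/35)/(18) = 2/35

r = 5/2; a_0 = 1; a_1 = 2; a_2 = 6/5; a_3 = 12/35; a_4 = 2/35


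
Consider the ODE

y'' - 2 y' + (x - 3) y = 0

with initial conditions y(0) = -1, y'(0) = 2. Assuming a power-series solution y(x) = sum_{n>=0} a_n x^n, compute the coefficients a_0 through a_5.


Ansatz: y(x) = sum_{n>=0} a_n x^n, so y'(x) = sum_{n>=1} n a_n x^(n-1) and y''(x) = sum_{n>=2} n(n-1) a_n x^(n-2).
Substitute into P(x) y'' + Q(x) y' + R(x) y = 0 with P(x) = 1, Q(x) = -2, R(x) = x - 3, and match powers of x.
Initial conditions: a_0 = -1, a_1 = 2.
Setting the coefficient of each power of x to zero and solving order by order (substituting the coefficients already found):
  x^0: 2 a_2 - 2 a_1 - 3 a_0 = 0  ->  2 a_2 = 2 a_1 + 3 a_0 = 1  ->  a_2 = 1/2
  x^1: 6 a_3 - 4 a_2 - 3 a_1 + a_0 = 0  ->  6 a_3 = 4 a_2 + 3 a_1 - a_0 = 9  ->  a_3 = 3/2
  x^2: 12 a_4 - 6 a_3 - 3 a_2 + a_1 = 0  ->  12 a_4 = 6 a_3 + 3 a_2 - a_1 = 17/2  ->  a_4 = 17/24
  x^3: 20 a_5 - 8 a_4 - 3 a_3 + a_2 = 0  ->  20 a_5 = 8 a_4 + 3 a_3 - a_2 = 29/3  ->  a_5 = 29/60
Truncated series: y(x) = -1 + 2 x + (1/2) x^2 + (3/2) x^3 + (17/24) x^4 + (29/60) x^5 + O(x^6).

a_0 = -1; a_1 = 2; a_2 = 1/2; a_3 = 3/2; a_4 = 17/24; a_5 = 29/60


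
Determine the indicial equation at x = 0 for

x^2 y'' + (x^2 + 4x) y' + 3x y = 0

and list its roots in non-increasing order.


Divide by x^2 to reach normal form y'' + P_1(x) y' + P_2(x) y = 0 with P_1(x) = 1 + 4/x and P_2(x) = 3/x.
x = 0 is a singular point because the y'-coefficient 1 + 4/x has a pole at x = 0 and the y-coefficient 3/x has a pole at x = 0.
It is a regular singular point because x P_1(x) = p(x) = x + 4 and x^2 P_2(x) = q(x) = 3x are polynomials, hence analytic at x = 0.
p(0) = 4,  q(0) = 0.
Indicial equation: r(r-1) + p(0) r + q(0) = 0, i.e. r^2 + (p(0) - 1) r + q(0) = 0, i.e. r^2 + 3 r = 0.
Discriminant: (3)^2 - 4(0) = 9, so r = (-3 ± 3)/2.
Solving: r_1 = 0, r_2 = -3.

indicial: r^2 + 3 r = 0; roots r_1 = 0, r_2 = -3


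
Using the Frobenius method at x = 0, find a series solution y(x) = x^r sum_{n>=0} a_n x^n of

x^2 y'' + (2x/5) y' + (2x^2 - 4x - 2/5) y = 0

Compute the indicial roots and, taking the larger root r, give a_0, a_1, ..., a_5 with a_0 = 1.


Write in Frobenius form y'' + (p(x)/x) y' + (q(x)/x^2) y = 0:
  p(x) = 2/5,  q(x) = 2x^2 - 4x - 2/5.
Indicial equation: r(r-1) + (2/5) r + (-2/5) = 0 -> roots r_1 = 1, r_2 = -2/5.
Take r = r_1 = 1. Let y(x) = x^r sum_{n>=0} a_n x^n with a_0 = 1.
Substitute y = x^r sum a_n x^n and match x^{r+n}. The recurrence is
  D(n) a_n - 4 a_{n-1} + 2 a_{n-2} = 0,  where D(n) = (r+n)(r+n-1) + (2/5)(r+n) + (-2/5).
  a_n = [4 a_{n-1} - 2 a_{n-2}] / D(n).
Since the indicial polynomial factors as (r - r_1)(r - r_2), D(n) = (r_1 + n - r_1)(r_1 + n - r_2) = n(n + 7/5).
Evaluating step by step (a_0 = 1):
  n = 1: D(1) = 1(1 + 7/5) = 12/5; numerator = 4(1) = 4; a_1 = (4)/(12/5) = 5/3
  n = 2: D(2) = 2(2 + 7/5) = 34/5; numerator = 4(5/3) - 2(1) = 14/3; a_2 = (14/3)/(34/5) = 35/51
  n = 3: D(3) = 3(3 + 7/5) = 66/5; numerator = 4(35/51) - 2(5/3) = -10/17; a_3 = (-10/17)/(66/5) = -25/561
  n = 4: D(4) = 4(4 + 7/5) = 108/5; numerator = 4(-25/561) - 2(35/51) = -290/187; a_4 = (-290/187)/(108/5) = -725/10098
  n = 5: D(5) = 5(5 + 7/5) = 32; numerator = 4(-725/10098) - 2(-25/561) = -1000/5049; a_5 = (-1000/5049)/(32) = -125/20196

r = 1; a_0 = 1; a_1 = 5/3; a_2 = 35/51; a_3 = -25/561; a_4 = -725/10098; a_5 = -125/20196


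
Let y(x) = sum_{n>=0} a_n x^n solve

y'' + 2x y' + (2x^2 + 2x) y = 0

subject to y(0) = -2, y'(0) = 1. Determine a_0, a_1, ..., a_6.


Ansatz: y(x) = sum_{n>=0} a_n x^n, so y'(x) = sum_{n>=1} n a_n x^(n-1) and y''(x) = sum_{n>=2} n(n-1) a_n x^(n-2).
Substitute into P(x) y'' + Q(x) y' + R(x) y = 0 with P(x) = 1, Q(x) = 2x, R(x) = 2x^2 + 2x, and match powers of x.
Initial conditions: a_0 = -2, a_1 = 1.
Setting the coefficient of each power of x to zero and solving order by order (substituting the coefficients already found):
  x^0: 2 a_2 = 0  ->  a_2 = 0
  x^1: 6 a_3 + 2 a_1 + 2 a_0 = 0  ->  6 a_3 = -2 a_1 - 2 a_0 = 2  ->  a_3 = 1/3
  x^2: 12 a_4 + 4 a_2 + 2 a_1 + 2 a_0 = 0  ->  12 a_4 = -4 a_2 - 2 a_1 - 2 a_0 = 2  ->  a_4 = 1/6
  x^3: 20 a_5 + 6 a_3 + 2 a_2 + 2 a_1 = 0  ->  20 a_5 = -6 a_3 - 2 a_2 - 2 a_1 = -4  ->  a_5 = -1/5
  x^4: 30 a_6 + 8 a_4 + 2 a_3 + 2 a_2 = 0  ->  30 a_6 = -8 a_4 - 2 a_3 - 2 a_2 = -2  ->  a_6 = -1/15
Truncated series: y(x) = -2 + x + (1/3) x^3 + (1/6) x^4 - (1/5) x^5 - (1/15) x^6 + O(x^7).

a_0 = -2; a_1 = 1; a_2 = 0; a_3 = 1/3; a_4 = 1/6; a_5 = -1/5; a_6 = -1/15


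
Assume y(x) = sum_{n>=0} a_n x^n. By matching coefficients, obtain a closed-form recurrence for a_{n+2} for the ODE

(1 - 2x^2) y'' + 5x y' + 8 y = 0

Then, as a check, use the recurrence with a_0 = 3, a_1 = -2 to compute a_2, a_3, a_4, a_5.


Substitute y = sum_n a_n x^n.
(1 - 2 x^2) y'' contributes (n+2)(n+1) a_{n+2} - 2 n(n-1) a_n at x^n.
5 x y'(x) contributes 5 n a_n at x^n.
8 y(x) contributes 8 a_n at x^n.
Matching x^n: (n+2)(n+1) a_{n+2} + (-2 n(n-1) + 5 n + 8) a_n = 0.
Thus a_{n+2} = (2 n(n-1) - 5 n - 8) / ((n+1)(n+2)) * a_n.

Check with a_0 = 3, a_1 = -2 (apply the recurrence for n = 0, 1, 2, 3): a_0 = 3, a_1 = -2, a_2 = -12, a_3 = 13/3, a_4 = 14, a_5 = -143/60.

a_(n+2) = (2 n(n-1) - 5 n - 8) / ((n+1)(n+2)) * a_n; check: a_0 = 3, a_1 = -2, a_2 = -12, a_3 = 13/3, a_4 = 14, a_5 = -143/60


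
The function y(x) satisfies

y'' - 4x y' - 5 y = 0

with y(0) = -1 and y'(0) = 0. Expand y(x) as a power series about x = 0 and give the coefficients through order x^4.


Ansatz: y(x) = sum_{n>=0} a_n x^n, so y'(x) = sum_{n>=1} n a_n x^(n-1) and y''(x) = sum_{n>=2} n(n-1) a_n x^(n-2).
Substitute into P(x) y'' + Q(x) y' + R(x) y = 0 with P(x) = 1, Q(x) = -4x, R(x) = -5, and match powers of x.
Initial conditions: a_0 = -1, a_1 = 0.
Setting the coefficient of each power of x to zero and solving order by order (substituting the coefficients already found):
  x^0: 2 a_2 - 5 a_0 = 0  ->  2 a_2 = 5 a_0 = -5  ->  a_2 = -5/2
  x^1: 6 a_3 - 9 a_1 = 0  ->  6 a_3 = 9 a_1 = 0  ->  a_3 = 0
  x^2: 12 a_4 - 13 a_2 = 0  ->  12 a_4 = 13 a_2 = -65/2  ->  a_4 = -65/24
Truncated series: y(x) = -1 - (5/2) x^2 - (65/24) x^4 + O(x^5).

a_0 = -1; a_1 = 0; a_2 = -5/2; a_3 = 0; a_4 = -65/24


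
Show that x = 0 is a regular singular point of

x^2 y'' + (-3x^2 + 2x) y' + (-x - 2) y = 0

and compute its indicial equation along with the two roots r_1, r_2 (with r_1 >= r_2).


Divide by x^2 to reach normal form y'' + P_1(x) y' + P_2(x) y = 0 with P_1(x) = -3 + 2/x and P_2(x) = -1/x - 2/x^2.
x = 0 is a singular point because the y'-coefficient -3 + 2/x has a pole at x = 0 and the y-coefficient -1/x - 2/x^2 has a pole at x = 0.
It is a regular singular point because x P_1(x) = p(x) = 2 - 3x and x^2 P_2(x) = q(x) = -x - 2 are polynomials, hence analytic at x = 0.
p(0) = 2,  q(0) = -2.
Indicial equation: r(r-1) + p(0) r + q(0) = 0, i.e. r^2 + (p(0) - 1) r + q(0) = 0, i.e. r^2 + 1 r - 2 = 0.
Discriminant: (1)^2 - 4(-2) = 9, so r = (-1 ± 3)/2.
Solving: r_1 = 1, r_2 = -2.

indicial: r^2 + 1 r - 2 = 0; roots r_1 = 1, r_2 = -2


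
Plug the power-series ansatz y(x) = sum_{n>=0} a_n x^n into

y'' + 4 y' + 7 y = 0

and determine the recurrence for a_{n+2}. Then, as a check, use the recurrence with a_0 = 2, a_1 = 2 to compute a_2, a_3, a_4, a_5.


Substitute y = sum_n a_n x^n.
y''(x) has coefficient (n+2)(n+1) a_{n+2} at x^n;
4 y'(x) has coefficient 4 (n+1) a_{n+1} at x^n;
7 y(x) has coefficient 7 a_n at x^n.
Matching x^n: (n+2)(n+1) a_{n+2} + 4 (n+1) a_{n+1} + 7 a_n = 0.
Thus a_{n+2} = [-4 (n+1) a_{n+1} - 7 a_n] / ((n+1)(n+2)).

Check with a_0 = 2, a_1 = 2 (apply the recurrence for n = 0, 1, 2, 3): a_0 = 2, a_1 = 2, a_2 = -11, a_3 = 37/3, a_4 = -71/12, a_5 = 5/12.

a_(n+2) = [-4 (n+1) a_(n+1) - 7 a_n] / ((n+1)(n+2)); check: a_0 = 2, a_1 = 2, a_2 = -11, a_3 = 37/3, a_4 = -71/12, a_5 = 5/12


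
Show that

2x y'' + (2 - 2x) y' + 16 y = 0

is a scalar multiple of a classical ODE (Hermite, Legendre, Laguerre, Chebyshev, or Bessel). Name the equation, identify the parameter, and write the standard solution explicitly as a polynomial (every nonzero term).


All three coefficients share the factor 2; dividing through by 2 gives  x y'' + (1 - x) y' + 8 y = 0.
This matches the Laguerre equation x y'' + (1 - x) y' + n y = 0 with n = 8; the polynomial solution is L_8(x).
With y = sum_k a_k x^k, matching x^k gives (k+1)k a_{k+1} + (k+1) a_{k+1} - k a_k + n a_k = 0, i.e. (k+1)^2 a_{k+1} = (k - n) a_k = (k - 8) a_k. The right side vanishes at k = 8, so the series terminates at degree 8.
Standard normalization L_n(0) = 1 gives a_0 = 1. Work upward with a_{k+1} = (k - 8) a_k / (k+1)^2:
  a_1 = (0 - 8)(1) / 1^2 = -8/1 = -8
  a_2 = (1 - 8)(-8) / 2^2 = 56/4 = 14
  a_3 = (2 - 8)(14) / 3^2 = -84/9 = -28/3
  a_4 = (3 - 8)(-28/3) / 4^2 = (140/3)/16 = 35/12
  a_5 = (4 - 8)(35/12) / 5^2 = (-35/3)/25 = -7/15
  a_6 = (5 - 8)(-7/15) / 6^2 = (7/5)/36 = 7/180
  a_7 = (6 - 8)(7/180) / 7^2 = (-7/90)/49 = -1/630
  a_8 = (7 - 8)(-1/630) / 8^2 = (1/630)/64 = 1/40320
Hence L_8(x) = x^8/40320 - x^7/630 + 7 x^6/180 - 7 x^5/15 + 35 x^4/12 - 28 x^3/3 + 14 x^2 - 8 x + 1.

L_8(x); series = x^8/40320 - x^7/630 + 7 x^6/180 - 7 x^5/15 + 35 x^4/12 - 28 x^3/3 + 14 x^2 - 8 x + 1


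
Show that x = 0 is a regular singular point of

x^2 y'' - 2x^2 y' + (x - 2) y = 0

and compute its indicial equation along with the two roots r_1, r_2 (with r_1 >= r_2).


Divide by x^2 to reach normal form y'' + P_1(x) y' + P_2(x) y = 0 with P_1(x) = -2 and P_2(x) = 1/x - 2/x^2.
x = 0 is a singular point because the y-coefficient 1/x - 2/x^2 has a pole at x = 0.
It is a regular singular point because x P_1(x) = p(x) = -2x and x^2 P_2(x) = q(x) = x - 2 are polynomials, hence analytic at x = 0.
p(0) = 0,  q(0) = -2.
Indicial equation: r(r-1) + p(0) r + q(0) = 0, i.e. r^2 + (p(0) - 1) r + q(0) = 0, i.e. r^2 - 1 r - 2 = 0.
Discriminant: (-1)^2 - 4(-2) = 9, so r = (1 ± 3)/2.
Solving: r_1 = 2, r_2 = -1.

indicial: r^2 - 1 r - 2 = 0; roots r_1 = 2, r_2 = -1


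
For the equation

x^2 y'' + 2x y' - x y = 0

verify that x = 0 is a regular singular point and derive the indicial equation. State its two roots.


Divide by x^2 to reach normal form y'' + P_1(x) y' + P_2(x) y = 0 with P_1(x) = 2/x and P_2(x) = -1/x.
x = 0 is a singular point because the y'-coefficient 2/x has a pole at x = 0 and the y-coefficient -1/x has a pole at x = 0.
It is a regular singular point because x P_1(x) = p(x) = 2 and x^2 P_2(x) = q(x) = -x are polynomials, hence analytic at x = 0.
p(0) = 2,  q(0) = 0.
Indicial equation: r(r-1) + p(0) r + q(0) = 0, i.e. r^2 + (p(0) - 1) r + q(0) = 0, i.e. r^2 + 1 r = 0.
Discriminant: (1)^2 - 4(0) = 1, so r = (-1 ± 1)/2.
Solving: r_1 = 0, r_2 = -1.

indicial: r^2 + 1 r = 0; roots r_1 = 0, r_2 = -1


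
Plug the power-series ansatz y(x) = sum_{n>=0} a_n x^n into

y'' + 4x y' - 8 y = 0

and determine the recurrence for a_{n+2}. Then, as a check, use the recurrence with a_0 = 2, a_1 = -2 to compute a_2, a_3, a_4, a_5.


Substitute y = sum_n a_n x^n.
y''(x) has coefficient (n+2)(n+1) a_{n+2} at x^n;
4 x y'(x) has coefficient 4 n a_n at x^n (shift);
-8 y(x) has coefficient -8 a_n at x^n.
Matching x^n: (n+2)(n+1) a_{n+2} + (4n - 8) a_n = 0.
Thus a_{n+2} = (-4n + 8) / ((n+1)(n+2)) * a_n.

Check with a_0 = 2, a_1 = -2 (apply the recurrence for n = 0, 1, 2, 3): a_0 = 2, a_1 = -2, a_2 = 8, a_3 = -4/3, a_4 = 0, a_5 = 4/15.

a_(n+2) = (-4n + 8) / ((n+1)(n+2)) * a_n; check: a_0 = 2, a_1 = -2, a_2 = 8, a_3 = -4/3, a_4 = 0, a_5 = 4/15


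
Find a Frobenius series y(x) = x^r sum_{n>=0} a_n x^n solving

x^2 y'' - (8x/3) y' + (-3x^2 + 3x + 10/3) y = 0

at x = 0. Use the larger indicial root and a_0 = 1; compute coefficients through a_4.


Write in Frobenius form y'' + (p(x)/x) y' + (q(x)/x^2) y = 0:
  p(x) = -8/3,  q(x) = -3x^2 + 3x + 10/3.
Indicial equation: r(r-1) + (-8/3) r + (10/3) = 0 -> roots r_1 = 2, r_2 = 5/3.
Take r = r_1 = 2. Let y(x) = x^r sum_{n>=0} a_n x^n with a_0 = 1.
Substitute y = x^r sum a_n x^n and match x^{r+n}. The recurrence is
  D(n) a_n + 3 a_{n-1} - 3 a_{n-2} = 0,  where D(n) = (r+n)(r+n-1) + (-8/3)(r+n) + (10/3).
  a_n = [-3 a_{n-1} + 3 a_{n-2}] / D(n).
Since the indicial polynomial factors as (r - r_1)(r - r_2), D(n) = (r_1 + n - r_1)(r_1 + n - r_2) = n(n + 1/3).
Evaluating step by step (a_0 = 1):
  n = 1: D(1) = 1(1 + 1/3) = 4/3; numerator = -3(1) = -3; a_1 = (-3)/(4/3) = -9/4
  n = 2: D(2) = 2(2 + 1/3) = 14/3; numerator = -3(-9/4) + 3(1) = 39/4; a_2 = (39/4)/(14/3) = 117/56
  n = 3: D(3) = 3(3 + 1/3) = 10; numerator = -3(117/56) + 3(-9/4) = -729/56; a_3 = (-729/56)/(10) = -729/560
  n = 4: D(4) = 4(4 + 1/3) = 52/3; numerator = -3(-729/560) + 3(117/56) = 5697/560; a_4 = (5697/560)/(52/3) = 17091/29120

r = 2; a_0 = 1; a_1 = -9/4; a_2 = 117/56; a_3 = -729/560; a_4 = 17091/29120
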